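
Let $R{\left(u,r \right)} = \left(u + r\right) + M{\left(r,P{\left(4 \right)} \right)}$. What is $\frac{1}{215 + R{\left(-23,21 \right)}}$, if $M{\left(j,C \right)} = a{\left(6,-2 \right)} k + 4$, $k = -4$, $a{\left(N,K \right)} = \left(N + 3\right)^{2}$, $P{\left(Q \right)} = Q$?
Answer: $- \frac{1}{107} \approx -0.0093458$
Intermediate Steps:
$a{\left(N,K \right)} = \left(3 + N\right)^{2}$
$M{\left(j,C \right)} = -320$ ($M{\left(j,C \right)} = \left(3 + 6\right)^{2} \left(-4\right) + 4 = 9^{2} \left(-4\right) + 4 = 81 \left(-4\right) + 4 = -324 + 4 = -320$)
$R{\left(u,r \right)} = -320 + r + u$ ($R{\left(u,r \right)} = \left(u + r\right) - 320 = \left(r + u\right) - 320 = -320 + r + u$)
$\frac{1}{215 + R{\left(-23,21 \right)}} = \frac{1}{215 - 322} = \frac{1}{-107} = - \frac{1}{107}$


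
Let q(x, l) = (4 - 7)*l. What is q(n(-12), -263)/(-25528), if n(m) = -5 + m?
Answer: -789/25528 ≈ -0.030907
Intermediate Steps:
q(x, l) = -3*l
q(n(-12), -263)/(-25528) = -3*(-263)/(-25528) = 789*(-1/25528) = -789/25528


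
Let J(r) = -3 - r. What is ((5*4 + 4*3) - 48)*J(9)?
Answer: 192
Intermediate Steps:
((5*4 + 4*3) - 48)*J(9) = ((5*4 + 4*3) - 48)*(-3 - 1*9) = ((20 + 12) - 48)*(-3 - 9) = (32 - 48)*(-12) = -16*(-12) = 192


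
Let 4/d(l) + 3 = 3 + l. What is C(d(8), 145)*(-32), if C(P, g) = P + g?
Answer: -4656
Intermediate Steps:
d(l) = 4/l (d(l) = 4/(-3 + (3 + l)) = 4/l)
C(d(8), 145)*(-32) = (4/8 + 145)*(-32) = (4*(⅛) + 145)*(-32) = (½ + 145)*(-32) = (291/2)*(-32) = -4656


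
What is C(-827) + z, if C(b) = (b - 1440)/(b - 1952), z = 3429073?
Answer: 9529396134/2779 ≈ 3.4291e+6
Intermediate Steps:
C(b) = (-1440 + b)/(-1952 + b)
C(-827) + z = (-1440 - 827)/(-1952 - 827) + 3429073 = -2267/(-2779) + 3429073 = -1/2779*(-2267) + 3429073 = 2267/2779 + 3429073 = 9529396134/2779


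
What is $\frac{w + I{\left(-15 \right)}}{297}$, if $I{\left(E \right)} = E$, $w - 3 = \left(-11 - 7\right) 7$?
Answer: $- \frac{46}{99} \approx -0.46465$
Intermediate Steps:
$w = -123$ ($w = 3 + \left(-11 - 7\right) 7 = 3 - 126 = -123$)
$\frac{w + I{\left(-15 \right)}}{297} = \frac{-123 - 15}{297} = \frac{1}{297} \left(-138\right) = - \frac{46}{99}$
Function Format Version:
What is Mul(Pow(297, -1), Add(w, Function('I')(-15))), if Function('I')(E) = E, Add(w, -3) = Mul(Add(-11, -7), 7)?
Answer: Rational(-46, 99) ≈ -0.46465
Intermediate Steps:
w = -123 (w = Add(3, Mul(Add(-11, -7), 7)) = Add(3, Mul(-18, 7)) = Add(3, -126) = -123)
Mul(Pow(297, -1), Add(w, Function('I')(-15))) = Mul(Pow(297, -1), Add(-123, -15)) = Mul(Rational(1, 297), -138) = Rational(-46, 99)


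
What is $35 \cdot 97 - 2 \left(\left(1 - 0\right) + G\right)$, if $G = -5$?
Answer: $3403$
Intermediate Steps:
$35 \cdot 97 - 2 \left(\left(1 - 0\right) + G\right) = 35 \cdot 97 - 2 \left(\left(1 - 0\right) - 5\right) = 3395 - 2 \left(\left(1 + 0\right) - 5\right) = 3395 - 2 \left(1 - 5\right) = 3395 - -8 = 3395 + 8 = 3403$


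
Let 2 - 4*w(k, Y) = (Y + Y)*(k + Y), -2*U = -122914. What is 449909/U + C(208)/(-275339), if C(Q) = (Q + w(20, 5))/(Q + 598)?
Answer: 49922625656492/6819368095969 ≈ 7.3207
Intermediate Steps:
U = 61457 (U = -½*(-122914) = 61457)
w(k, Y) = ½ - Y*(Y + k)/2 (w(k, Y) = ½ - (Y + Y)*(k + Y)/4 = ½ - 2*Y*(Y + k)/4 = ½ - Y*(Y + k)/2)
C(Q) = (-62 + Q)/(598 + Q) (C(Q) = (Q + (½ - ½*5² - ½*5*20))/(Q + 598) = (Q + (½ - ½*25 - 50))/(598 + Q) = (Q + (½ - 25/2 - 50))/(598 + Q) = (Q - 62)/(598 + Q) = (-62 + Q)/(598 + Q))
449909/U + C(208)/(-275339) = 449909/61457 + ((-62 + 208)/(598 + 208))/(-275339) = 449909*(1/61457) + (146/806)*(-1/275339) = 449909/61457 + ((1/806)*146)*(-1/275339) = 449909/61457 + (73/403)*(-1/275339) = 449909/61457 - 73/110961617 = 49922625656492/6819368095969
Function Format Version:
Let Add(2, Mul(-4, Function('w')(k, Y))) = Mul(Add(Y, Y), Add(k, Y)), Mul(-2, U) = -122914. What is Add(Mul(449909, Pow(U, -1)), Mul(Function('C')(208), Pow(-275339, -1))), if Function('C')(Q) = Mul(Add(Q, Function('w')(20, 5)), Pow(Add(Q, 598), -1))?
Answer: Rational(49922625656492, 6819368095969) ≈ 7.3207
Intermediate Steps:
U = 61457 (U = Mul(Rational(-1, 2), -122914) = 61457)
Function('w')(k, Y) = Add(Rational(1, 2), Mul(Rational(-1, 2), Y, Add(Y, k))) (Function('w')(k, Y) = Add(Rational(1, 2), Mul(Rational(-1, 4), Mul(Add(Y, Y), Add(k, Y)))) = Add(Rational(1, 2), Mul(Rational(-1, 4), Mul(Mul(2, Y), Add(Y, k)))) = Add(Rational(1, 2), Mul(Rational(-1, 4), Mul(2, Y, Add(Y, k)))) = Add(Rational(1, 2), Mul(Rational(-1, 2), Y, Add(Y, k))))
Function('C')(Q) = Mul(Pow(Add(598, Q), -1), Add(-62, Q)) (Function('C')(Q) = Mul(Add(Q, Add(Rational(1, 2), Mul(Rational(-1, 2), Pow(5, 2)), Mul(Rational(-1, 2), 5, 20))), Pow(Add(Q, 598), -1)) = Mul(Add(Q, Add(Rational(1, 2), Mul(Rational(-1, 2), 25), -50)), Pow(Add(598, Q), -1)) = Mul(Add(Q, Add(Rational(1, 2), Rational(-25, 2), -50)), Pow(Add(598, Q), -1)) = Mul(Add(Q, -62), Pow(Add(598, Q), -1)) = Mul(Add(-62, Q), Pow(Add(598, Q), -1)) = Mul(Pow(Add(598, Q), -1), Add(-62, Q)))
Add(Mul(449909, Pow(U, -1)), Mul(Function('C')(208), Pow(-275339, -1))) = Add(Mul(449909, Pow(61457, -1)), Mul(Mul(Pow(Add(598, 208), -1), Add(-62, 208)), Pow(-275339, -1))) = Add(Mul(449909, Rational(1, 61457)), Mul(Mul(Pow(806, -1), 146), Rational(-1, 275339))) = Add(Rational(449909, 61457), Mul(Mul(Rational(1, 806), 146), Rational(-1, 275339))) = Add(Rational(449909, 61457), Mul(Rational(73, 403), Rational(-1, 275339))) = Add(Rational(449909, 61457), Rational(-73, 110961617)) = Rational(49922625656492, 6819368095969)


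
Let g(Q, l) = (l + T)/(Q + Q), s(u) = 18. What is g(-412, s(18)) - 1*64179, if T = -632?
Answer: -26441441/412 ≈ -64178.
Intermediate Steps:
g(Q, l) = (-632 + l)/(2*Q) (g(Q, l) = (l - 632)/(Q + Q) = (-632 + l)/((2*Q)) = (-632 + l)*(1/(2*Q)) = (-632 + l)/(2*Q))
g(-412, s(18)) - 1*64179 = (½)*(-632 + 18)/(-412) - 1*64179 = (½)*(-1/412)*(-614) - 64179 = 307/412 - 64179 = -26441441/412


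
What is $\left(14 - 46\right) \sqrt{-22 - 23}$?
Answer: $- 96 i \sqrt{5} \approx - 214.66 i$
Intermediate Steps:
$\left(14 - 46\right) \sqrt{-22 - 23} = - 32 \sqrt{-45} = - 32 \cdot 3 i \sqrt{5} = - 96 i \sqrt{5}$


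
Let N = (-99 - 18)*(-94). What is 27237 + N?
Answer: 38235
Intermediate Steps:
N = 10998 (N = -117*(-94) = 10998)
27237 + N = 27237 + 10998 = 38235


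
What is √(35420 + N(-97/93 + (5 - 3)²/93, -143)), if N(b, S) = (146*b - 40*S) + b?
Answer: √40993 ≈ 202.47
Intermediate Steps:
N(b, S) = -40*S + 147*b (N(b, S) = (-40*S + 146*b) + b = -40*S + 147*b)
√(35420 + N(-97/93 + (5 - 3)²/93, -143)) = √(35420 + (-40*(-143) + 147*(-97/93 + (5 - 3)²/93))) = √(35420 + (5720 + 147*(-97*1/93 + 2²*(1/93)))) = √(35420 + (5720 + 147*(-97/93 + 4*(1/93)))) = √(35420 + (5720 + 147*(-97/93 + 4/93))) = √(35420 + (5720 + 147*(-1))) = √(35420 + (5720 - 147)) = √(35420 + 5573) = √40993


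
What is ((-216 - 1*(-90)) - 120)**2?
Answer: 60516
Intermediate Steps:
((-216 - 1*(-90)) - 120)**2 = ((-216 + 90) - 120)**2 = (-126 - 120)**2 = (-246)**2 = 60516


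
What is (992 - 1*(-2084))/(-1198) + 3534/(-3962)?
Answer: -4105211/1186619 ≈ -3.4596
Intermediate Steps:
(992 - 1*(-2084))/(-1198) + 3534/(-3962) = (992 + 2084)*(-1/1198) + 3534*(-1/3962) = 3076*(-1/1198) - 1767/1981 = -1538/599 - 1767/1981 = -4105211/1186619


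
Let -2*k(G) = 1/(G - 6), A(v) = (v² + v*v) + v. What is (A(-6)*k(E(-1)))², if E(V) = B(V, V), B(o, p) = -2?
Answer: 1089/64 ≈ 17.016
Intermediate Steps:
E(V) = -2
A(v) = v + 2*v² (A(v) = (v² + v²) + v = 2*v² + v = v + 2*v²)
k(G) = -1/(2*(-6 + G)) (k(G) = -1/(2*(G - 6)) = -1/(2*(-6 + G)))
(A(-6)*k(E(-1)))² = ((-6*(1 + 2*(-6)))*(-1/(-12 + 2*(-2))))² = ((-6*(1 - 12))*(-1/(-12 - 4)))² = ((-6*(-11))*(-1/(-16)))² = (66*(-1*(-1/16)))² = (66*(1/16))² = (33/8)² = 1089/64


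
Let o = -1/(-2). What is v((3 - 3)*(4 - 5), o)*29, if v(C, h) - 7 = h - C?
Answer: 435/2 ≈ 217.50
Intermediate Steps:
o = ½ (o = -1*(-½) = ½ ≈ 0.50000)
v(C, h) = 7 + h - C (v(C, h) = 7 + (h - C) = 7 + h - C)
v((3 - 3)*(4 - 5), o)*29 = (7 + ½ - (3 - 3)*(4 - 5))*29 = (7 + ½ - 0*(-1))*29 = (7 + ½ - 1*0)*29 = (7 + ½ + 0)*29 = (15/2)*29 = 435/2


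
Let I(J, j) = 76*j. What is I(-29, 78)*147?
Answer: 871416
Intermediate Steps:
I(-29, 78)*147 = (76*78)*147 = 5928*147 = 871416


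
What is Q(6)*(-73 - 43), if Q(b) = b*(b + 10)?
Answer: -11136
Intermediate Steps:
Q(b) = b*(10 + b)
Q(6)*(-73 - 43) = (6*(10 + 6))*(-73 - 43) = (6*16)*(-116) = 96*(-116) = -11136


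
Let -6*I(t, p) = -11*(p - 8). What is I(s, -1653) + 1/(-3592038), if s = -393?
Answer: -1823059064/598673 ≈ -3045.2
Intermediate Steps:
I(t, p) = -44/3 + 11*p/6 (I(t, p) = -(-11)*(p - 8)/6 = -(-11)*(-8 + p)/6 = -(88 - 11*p)/6 = -44/3 + 11*p/6)
I(s, -1653) + 1/(-3592038) = (-44/3 + (11/6)*(-1653)) + 1/(-3592038) = (-44/3 - 6061/2) - 1/3592038 = -18271/6 - 1/3592038 = -1823059064/598673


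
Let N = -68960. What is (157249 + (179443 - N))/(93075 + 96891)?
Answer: 202826/94983 ≈ 2.1354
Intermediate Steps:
(157249 + (179443 - N))/(93075 + 96891) = (157249 + (179443 - 1*(-68960)))/(93075 + 96891) = (157249 + (179443 + 68960))/189966 = (157249 + 248403)*(1/189966) = 405652*(1/189966) = 202826/94983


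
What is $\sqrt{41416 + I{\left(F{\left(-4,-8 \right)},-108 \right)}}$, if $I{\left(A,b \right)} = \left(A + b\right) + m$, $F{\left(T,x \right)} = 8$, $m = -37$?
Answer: $\sqrt{41279} \approx 203.17$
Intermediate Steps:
$I{\left(A,b \right)} = -37 + A + b$ ($I{\left(A,b \right)} = \left(A + b\right) - 37 = -37 + A + b$)
$\sqrt{41416 + I{\left(F{\left(-4,-8 \right)},-108 \right)}} = \sqrt{41416 - 137} = \sqrt{41279}$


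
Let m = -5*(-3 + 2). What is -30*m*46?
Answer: -6900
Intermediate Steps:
m = 5 (m = -5*(-1) = 5)
-30*m*46 = -30*5*46 = -150*46 = -6900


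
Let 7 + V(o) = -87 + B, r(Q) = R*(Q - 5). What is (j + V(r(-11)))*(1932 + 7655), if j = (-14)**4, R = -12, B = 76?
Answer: 368121626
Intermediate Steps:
r(Q) = 60 - 12*Q (r(Q) = -12*(Q - 5) = -12*(-5 + Q) = 60 - 12*Q)
V(o) = -18 (V(o) = -7 + (-87 + 76) = -7 - 11 = -18)
j = 38416
(j + V(r(-11)))*(1932 + 7655) = (38416 - 18)*(1932 + 7655) = 38398*9587 = 368121626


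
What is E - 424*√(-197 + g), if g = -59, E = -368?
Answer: -368 - 6784*I ≈ -368.0 - 6784.0*I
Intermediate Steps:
E - 424*√(-197 + g) = -368 - 424*√(-197 - 59) = -368 - 6784*I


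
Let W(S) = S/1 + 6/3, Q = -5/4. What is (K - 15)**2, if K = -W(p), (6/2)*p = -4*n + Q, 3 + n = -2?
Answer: 8649/16 ≈ 540.56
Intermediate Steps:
n = -5 (n = -3 - 2 = -5)
Q = -5/4 (Q = -5*1/4 = -5/4 ≈ -1.2500)
p = 25/4 (p = (-4*(-5) - 5/4)/3 = (20 - 5/4)/3 = (1/3)*(75/4) = 25/4 ≈ 6.2500)
W(S) = 2 + S (W(S) = S*1 + 6*(1/3) = S + 2 = 2 + S)
K = -33/4 (K = -(2 + 25/4) = -1*33/4 = -33/4 ≈ -8.2500)
(K - 15)**2 = (-33/4 - 15)**2 = (-93/4)**2 = 8649/16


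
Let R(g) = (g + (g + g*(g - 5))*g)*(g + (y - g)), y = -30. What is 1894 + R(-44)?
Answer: 2791054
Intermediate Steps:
R(g) = -30*g - 30*g*(g + g*(-5 + g)) (R(g) = (g + (g + g*(g - 5))*g)*(g + (-30 - g)) = (g + (g + g*(-5 + g))*g)*(-30) = (g + g*(g + g*(-5 + g)))*(-30) = -30*g - 30*g*(g + g*(-5 + g)))
1894 + R(-44) = 1894 + 30*(-44)*(-1 - 1*(-44)² + 4*(-44)) = 1894 + 30*(-44)*(-1 - 1*1936 - 176) = 1894 + 30*(-44)*(-1 - 1936 - 176) = 1894 + 30*(-44)*(-2113) = 1894 + 2789160 = 2791054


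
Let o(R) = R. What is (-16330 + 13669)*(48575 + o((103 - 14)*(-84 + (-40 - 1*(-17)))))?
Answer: -103917372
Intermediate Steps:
(-16330 + 13669)*(48575 + o((103 - 14)*(-84 + (-40 - 1*(-17))))) = (-16330 + 13669)*(48575 + (103 - 14)*(-84 + (-40 - 1*(-17)))) = -2661*(48575 + 89*(-84 + (-40 + 17))) = -2661*(48575 + 89*(-84 - 23)) = -2661*(48575 + 89*(-107)) = -2661*(48575 - 9523) = -2661*39052 = -103917372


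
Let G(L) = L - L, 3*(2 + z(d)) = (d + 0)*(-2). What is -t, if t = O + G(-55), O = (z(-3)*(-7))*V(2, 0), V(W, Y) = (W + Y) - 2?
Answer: 0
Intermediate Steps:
z(d) = -2 - 2*d/3 (z(d) = -2 + ((d + 0)*(-2))/3 = -2 + (d*(-2))/3 = -2 + (-2*d)/3 = -2 - 2*d/3)
G(L) = 0
V(W, Y) = -2 + W + Y
O = 0 (O = ((-2 - ⅔*(-3))*(-7))*(-2 + 2 + 0) = ((-2 + 2)*(-7))*0 = (0*(-7))*0 = 0*0 = 0)
t = 0 (t = 0 + 0 = 0)
-t = -1*0 = 0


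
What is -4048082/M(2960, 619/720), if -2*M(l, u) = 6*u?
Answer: 971539680/619 ≈ 1.5695e+6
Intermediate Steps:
M(l, u) = -3*u
-4048082/M(2960, 619/720) = -4048082/((-1857/720)) = -4048082/((-3*619/720)) = -4048082/(-619/240) = -4048082*(-240/619) = 971539680/619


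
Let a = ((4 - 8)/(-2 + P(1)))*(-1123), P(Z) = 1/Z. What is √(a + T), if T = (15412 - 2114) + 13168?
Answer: √21974 ≈ 148.24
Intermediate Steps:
T = 26466 (T = 13298 + 13168 = 26466)
a = -4492 (a = ((4 - 8)/(-2 + 1/1))*(-1123) = -4/(-2 + 1)*(-1123) = -4/(-1)*(-1123) = -4*(-1)*(-1123) = 4*(-1123) = -4492)
√(a + T) = √(-4492 + 26466) = √21974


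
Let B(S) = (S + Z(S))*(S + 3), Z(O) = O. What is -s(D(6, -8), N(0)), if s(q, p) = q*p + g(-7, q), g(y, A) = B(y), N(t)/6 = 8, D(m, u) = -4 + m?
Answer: -152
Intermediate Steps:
N(t) = 48 (N(t) = 6*8 = 48)
B(S) = 2*S*(3 + S) (B(S) = (S + S)*(S + 3) = (2*S)*(3 + S) = 2*S*(3 + S))
g(y, A) = 2*y*(3 + y)
s(q, p) = 56 + p*q (s(q, p) = q*p + 2*(-7)*(3 - 7) = p*q + 2*(-7)*(-4) = p*q + 56 = 56 + p*q)
-s(D(6, -8), N(0)) = -(56 + 48*(-4 + 6)) = -(56 + 48*2) = -(56 + 96) = -1*152 = -152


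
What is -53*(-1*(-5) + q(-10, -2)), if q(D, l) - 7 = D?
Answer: -106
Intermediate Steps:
q(D, l) = 7 + D
-53*(-1*(-5) + q(-10, -2)) = -53*(-1*(-5) + (7 - 10)) = -53*(5 - 3) = -53*2 = -106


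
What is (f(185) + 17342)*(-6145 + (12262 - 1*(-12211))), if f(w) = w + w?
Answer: 324625536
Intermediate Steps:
f(w) = 2*w
(f(185) + 17342)*(-6145 + (12262 - 1*(-12211))) = (2*185 + 17342)*(-6145 + (12262 - 1*(-12211))) = (370 + 17342)*(-6145 + (12262 + 12211)) = 17712*(-6145 + 24473) = 17712*18328 = 324625536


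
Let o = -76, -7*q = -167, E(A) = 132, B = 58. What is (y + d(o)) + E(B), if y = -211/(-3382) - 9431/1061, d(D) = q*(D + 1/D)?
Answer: -84913450309/50236228 ≈ -1690.3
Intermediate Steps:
q = 167/7 (q = -⅐*(-167) = 167/7 ≈ 23.857)
d(D) = 167*D/7 + 167/(7*D) (d(D) = 167*(D + 1/D)/7 = 167*D/7 + 167/(7*D))
y = -31671771/3588302 (y = -211*(-1/3382) - 9431*1/1061 = 211/3382 - 9431/1061 = -31671771/3588302 ≈ -8.8264)
(y + d(o)) + E(B) = (-31671771/3588302 + (167/7)*(1 + (-76)²)/(-76)) + 132 = (-31671771/3588302 + (167/7)*(-1/76)*(1 + 5776)) + 132 = (-31671771/3588302 + (167/7)*(-1/76)*5777) + 132 = (-31671771/3588302 - 964759/532) + 132 = -91544632405/50236228 + 132 = -84913450309/50236228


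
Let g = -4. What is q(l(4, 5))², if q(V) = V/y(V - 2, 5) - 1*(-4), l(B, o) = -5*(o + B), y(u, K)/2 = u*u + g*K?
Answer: 305096089/19166884 ≈ 15.918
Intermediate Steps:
y(u, K) = -8*K + 2*u² (y(u, K) = 2*(u*u - 4*K) = 2*(u² - 4*K) = -8*K + 2*u²)
l(B, o) = -5*B - 5*o (l(B, o) = -5*(B + o) = -5*B - 5*o)
q(V) = 4 + V/(-40 + 2*(-2 + V)²) (q(V) = V/(-8*5 + 2*(V - 2)²) - 1*(-4) = V/(-40 + 2*(-2 + V)²) + 4 = 4 + V/(-40 + 2*(-2 + V)²))
q(l(4, 5))² = ((-160 + (-5*4 - 5*5) + 8*(-2 + (-5*4 - 5*5))²)/(2*(-20 + (-2 + (-5*4 - 5*5))²)))² = ((-160 + (-20 - 25) + 8*(-2 + (-20 - 25))²)/(2*(-20 + (-2 + (-20 - 25))²)))² = ((-160 - 45 + 8*(-2 - 45)²)/(2*(-20 + (-2 - 45)²)))² = ((-160 - 45 + 8*(-47)²)/(2*(-20 + (-47)²)))² = ((-160 - 45 + 8*2209)/(2*(-20 + 2209)))² = ((½)*(-160 - 45 + 17672)/2189)² = ((½)*(1/2189)*17467)² = (17467/4378)² = 305096089/19166884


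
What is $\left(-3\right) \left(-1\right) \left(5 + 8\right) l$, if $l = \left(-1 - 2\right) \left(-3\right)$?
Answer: $351$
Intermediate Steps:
$l = 9$ ($l = \left(-3\right) \left(-3\right) = 9$)
$\left(-3\right) \left(-1\right) \left(5 + 8\right) l = \left(-3\right) \left(-1\right) \left(5 + 8\right) 9 = 3 \cdot 13 \cdot 9 = 39 \cdot 9 = 351$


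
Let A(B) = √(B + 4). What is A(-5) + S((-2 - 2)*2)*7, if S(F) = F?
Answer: -56 + I ≈ -56.0 + 1.0*I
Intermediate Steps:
A(B) = √(4 + B)
A(-5) + S((-2 - 2)*2)*7 = √(4 - 5) + ((-2 - 2)*2)*7 = √(-1) - 4*2*7 = I - 8*7 = I - 56 = -56 + I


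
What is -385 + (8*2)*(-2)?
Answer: -417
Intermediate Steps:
-385 + (8*2)*(-2) = -385 + 16*(-2) = -385 - 32 = -417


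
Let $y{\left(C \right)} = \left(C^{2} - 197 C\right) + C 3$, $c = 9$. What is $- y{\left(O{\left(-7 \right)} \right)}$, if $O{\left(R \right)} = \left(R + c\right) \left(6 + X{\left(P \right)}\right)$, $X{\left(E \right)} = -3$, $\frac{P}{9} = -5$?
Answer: $1128$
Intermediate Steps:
$P = -45$ ($P = 9 \left(-5\right) = -45$)
$O{\left(R \right)} = 27 + 3 R$ ($O{\left(R \right)} = \left(R + 9\right) \left(6 - 3\right) = \left(9 + R\right) 3 = 27 + 3 R$)
$y{\left(C \right)} = C^{2} - 194 C$ ($y{\left(C \right)} = \left(C^{2} - 197 C\right) + 3 C = C^{2} - 194 C$)
$- y{\left(O{\left(-7 \right)} \right)} = - \left(27 + 3 \left(-7\right)\right) \left(-194 + \left(27 + 3 \left(-7\right)\right)\right) = - \left(27 - 21\right) \left(-194 + \left(27 - 21\right)\right) = - 6 \left(-194 + 6\right) = - 6 \left(-188\right) = \left(-1\right) \left(-1128\right) = 1128$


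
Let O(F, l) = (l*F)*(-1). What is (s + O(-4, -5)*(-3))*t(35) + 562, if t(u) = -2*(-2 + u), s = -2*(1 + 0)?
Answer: -3266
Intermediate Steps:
O(F, l) = -F*l (O(F, l) = (F*l)*(-1) = -F*l)
s = -2 (s = -2*1 = -2)
t(u) = 4 - 2*u
(s + O(-4, -5)*(-3))*t(35) + 562 = (-2 - 1*(-4)*(-5)*(-3))*(4 - 2*35) + 562 = (-2 - 20*(-3))*(4 - 70) + 562 = (-2 + 60)*(-66) + 562 = 58*(-66) + 562 = -3828 + 562 = -3266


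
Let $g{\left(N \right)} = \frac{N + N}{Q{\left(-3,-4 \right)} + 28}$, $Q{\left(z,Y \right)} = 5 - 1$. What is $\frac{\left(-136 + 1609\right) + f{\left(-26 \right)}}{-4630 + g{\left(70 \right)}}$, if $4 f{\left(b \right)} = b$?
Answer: $- \frac{11732}{37005} \approx -0.31704$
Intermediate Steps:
$Q{\left(z,Y \right)} = 4$
$f{\left(b \right)} = \frac{b}{4}$
$g{\left(N \right)} = \frac{N}{16}$ ($g{\left(N \right)} = \frac{N + N}{4 + 28} = \frac{2 N}{32} = 2 N \frac{1}{32} = \frac{N}{16}$)
$\frac{\left(-136 + 1609\right) + f{\left(-26 \right)}}{-4630 + g{\left(70 \right)}} = \frac{\left(-136 + 1609\right) + \frac{1}{4} \left(-26\right)}{-4630 + \frac{1}{16} \cdot 70} = \frac{1473 - \frac{13}{2}}{-4630 + \frac{35}{8}} = \frac{2933}{2 \left(- \frac{37005}{8}\right)} = \frac{2933}{2} \left(- \frac{8}{37005}\right) = - \frac{11732}{37005}$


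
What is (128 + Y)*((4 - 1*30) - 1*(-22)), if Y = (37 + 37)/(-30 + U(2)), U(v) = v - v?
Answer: -7532/15 ≈ -502.13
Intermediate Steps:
U(v) = 0
Y = -37/15 (Y = (37 + 37)/(-30 + 0) = 74/(-30) = 74*(-1/30) = -37/15 ≈ -2.4667)
(128 + Y)*((4 - 1*30) - 1*(-22)) = (128 - 37/15)*((4 - 1*30) - 1*(-22)) = 1883*((4 - 30) + 22)/15 = 1883*(-26 + 22)/15 = (1883/15)*(-4) = -7532/15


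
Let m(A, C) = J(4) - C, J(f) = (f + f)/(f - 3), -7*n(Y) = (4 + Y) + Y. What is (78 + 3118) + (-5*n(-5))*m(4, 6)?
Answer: 22312/7 ≈ 3187.4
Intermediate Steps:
n(Y) = -4/7 - 2*Y/7 (n(Y) = -((4 + Y) + Y)/7 = -(4 + 2*Y)/7 = -4/7 - 2*Y/7)
J(f) = 2*f/(-3 + f) (J(f) = (2*f)/(-3 + f) = 2*f/(-3 + f))
m(A, C) = 8 - C (m(A, C) = 2*4/(-3 + 4) - C = 2*4/1 - C = 2*4*1 - C = 8 - C)
(78 + 3118) + (-5*n(-5))*m(4, 6) = (78 + 3118) + (-5*(-4/7 - 2/7*(-5)))*(8 - 1*6) = 3196 + (-5*(-4/7 + 10/7))*(8 - 6) = 3196 - 5*6/7*2 = 3196 - 30/7*2 = 3196 - 60/7 = 22312/7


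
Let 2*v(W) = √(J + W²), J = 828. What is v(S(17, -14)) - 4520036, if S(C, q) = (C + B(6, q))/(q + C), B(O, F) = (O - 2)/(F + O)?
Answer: -4520036 + √3433/4 ≈ -4.5200e+6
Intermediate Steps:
B(O, F) = (-2 + O)/(F + O)
S(C, q) = (C + 4/(6 + q))/(C + q) (S(C, q) = (C + (-2 + 6)/(q + 6))/(q + C) = (C + 4/(6 + q))/(C + q))
v(W) = √(828 + W²)/2
v(S(17, -14)) - 4520036 = √(828 + ((4 + 17*(6 - 14))/((6 - 14)*(17 - 14)))²)/2 - 4520036 = √(828 + ((4 + 17*(-8))/(-8*3))²)/2 - 4520036 = √(828 + (-⅛*⅓*(4 - 136))²)/2 - 4520036 = √(828 + (-⅛*⅓*(-132))²)/2 - 4520036 = √(828 + (11/2)²)/2 - 4520036 = √(828 + 121/4)/2 - 4520036 = √(3433/4)/2 - 4520036 = (√3433/2)/2 - 4520036 = √3433/4 - 4520036 = -4520036 + √3433/4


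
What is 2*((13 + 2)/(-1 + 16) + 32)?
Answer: 66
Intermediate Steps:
2*((13 + 2)/(-1 + 16) + 32) = 2*(15/15 + 32) = 2*(15*(1/15) + 32) = 2*(1 + 32) = 2*33 = 66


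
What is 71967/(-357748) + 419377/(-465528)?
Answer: -385575497/349877544 ≈ -1.1020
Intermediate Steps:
71967/(-357748) + 419377/(-465528) = 71967*(-1/357748) + 419377*(-1/465528) = -71967/357748 - 59911/66504 = -385575497/349877544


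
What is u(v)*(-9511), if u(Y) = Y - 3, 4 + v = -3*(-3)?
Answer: -19022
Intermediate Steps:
v = 5 (v = -4 - 3*(-3) = -4 + 9 = 5)
u(Y) = -3 + Y
u(v)*(-9511) = (-3 + 5)*(-9511) = 2*(-9511) = -19022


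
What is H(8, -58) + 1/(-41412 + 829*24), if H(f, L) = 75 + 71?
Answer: 3141335/21516 ≈ 146.00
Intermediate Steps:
H(f, L) = 146
H(8, -58) + 1/(-41412 + 829*24) = 146 + 1/(-41412 + 829*24) = 146 + 1/(-41412 + 19896) = 146 + 1/(-21516) = 146 - 1/21516 = 3141335/21516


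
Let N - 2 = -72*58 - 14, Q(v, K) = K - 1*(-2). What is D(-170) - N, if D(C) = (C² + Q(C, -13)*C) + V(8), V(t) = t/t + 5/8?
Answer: 279677/8 ≈ 34960.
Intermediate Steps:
Q(v, K) = 2 + K (Q(v, K) = K + 2 = 2 + K)
V(t) = 13/8 (V(t) = 1 + 5*(⅛) = 1 + 5/8 = 13/8)
D(C) = 13/8 + C² - 11*C (D(C) = (C² + (2 - 13)*C) + 13/8 = (C² - 11*C) + 13/8 = 13/8 + C² - 11*C)
N = -4188 (N = 2 + (-72*58 - 14) = 2 + (-4176 - 14) = 2 - 4190 = -4188)
D(-170) - N = (13/8 + (-170)² - 11*(-170)) - 1*(-4188) = (13/8 + 28900 + 1870) + 4188 = 246173/8 + 4188 = 279677/8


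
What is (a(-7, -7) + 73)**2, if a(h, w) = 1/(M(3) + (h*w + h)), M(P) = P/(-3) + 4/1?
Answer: 10797796/2025 ≈ 5332.2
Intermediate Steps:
M(P) = 4 - P/3 (M(P) = P*(-1/3) + 4*1 = -P/3 + 4 = 4 - P/3)
a(h, w) = 1/(3 + h + h*w) (a(h, w) = 1/((4 - 1/3*3) + (h*w + h)) = 1/((4 - 1) + (h + h*w)) = 1/(3 + (h + h*w)) = 1/(3 + h + h*w))
(a(-7, -7) + 73)**2 = (1/(3 - 7 - 7*(-7)) + 73)**2 = (1/(3 - 7 + 49) + 73)**2 = (1/45 + 73)**2 = (3286/45)**2 = 10797796/2025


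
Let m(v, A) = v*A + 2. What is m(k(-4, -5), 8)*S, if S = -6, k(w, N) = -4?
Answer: 180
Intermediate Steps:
m(v, A) = 2 + A*v (m(v, A) = A*v + 2 = 2 + A*v)
m(k(-4, -5), 8)*S = (2 + 8*(-4))*(-6) = (2 - 32)*(-6) = -30*(-6) = 180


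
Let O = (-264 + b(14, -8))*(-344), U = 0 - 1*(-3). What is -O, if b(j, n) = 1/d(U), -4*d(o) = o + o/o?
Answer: -91160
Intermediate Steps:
U = 3 (U = 0 + 3 = 3)
d(o) = -¼ - o/4 (d(o) = -(o + o/o)/4 = -(o + 1)/4 = -(1 + o)/4 = -¼ - o/4)
b(j, n) = -1 (b(j, n) = 1/(-¼ - ¼*3) = 1/(-¼ - ¾) = 1/(-1) = -1)
O = 91160 (O = (-264 - 1)*(-344) = -265*(-344) = 91160)
-O = -1*91160 = -91160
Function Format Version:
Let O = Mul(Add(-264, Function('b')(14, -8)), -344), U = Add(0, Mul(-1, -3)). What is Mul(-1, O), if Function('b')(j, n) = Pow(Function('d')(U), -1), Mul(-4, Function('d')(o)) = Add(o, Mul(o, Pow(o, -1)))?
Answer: -91160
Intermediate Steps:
U = 3 (U = Add(0, 3) = 3)
Function('d')(o) = Add(Rational(-1, 4), Mul(Rational(-1, 4), o)) (Function('d')(o) = Mul(Rational(-1, 4), Add(o, Mul(o, Pow(o, -1)))) = Mul(Rational(-1, 4), Add(o, 1)) = Mul(Rational(-1, 4), Add(1, o)) = Add(Rational(-1, 4), Mul(Rational(-1, 4), o)))
Function('b')(j, n) = -1 (Function('b')(j, n) = Pow(Add(Rational(-1, 4), Mul(Rational(-1, 4), 3)), -1) = Pow(Add(Rational(-1, 4), Rational(-3, 4)), -1) = Pow(-1, -1) = -1)
O = 91160 (O = Mul(Add(-264, -1), -344) = Mul(-265, -344) = 91160)
Mul(-1, O) = Mul(-1, 91160) = -91160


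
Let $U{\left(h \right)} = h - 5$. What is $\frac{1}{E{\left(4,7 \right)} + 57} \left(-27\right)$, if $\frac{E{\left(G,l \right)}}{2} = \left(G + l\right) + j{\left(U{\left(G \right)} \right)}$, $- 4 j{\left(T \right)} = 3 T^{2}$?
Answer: $- \frac{54}{155} \approx -0.34839$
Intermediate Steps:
$U{\left(h \right)} = -5 + h$
$j{\left(T \right)} = - \frac{3 T^{2}}{4}$
$E{\left(G,l \right)} = 2 G + 2 l - \frac{3 \left(-5 + G\right)^{2}}{2}$ ($E{\left(G,l \right)} = 2 \left(\left(G + l\right) - \frac{3 \left(-5 + G\right)^{2}}{4}\right) = 2 \left(G + l - \frac{3 \left(-5 + G\right)^{2}}{4}\right) = 2 G + 2 l - \frac{3 \left(-5 + G\right)^{2}}{2}$)
$\frac{1}{E{\left(4,7 \right)} + 57} \left(-27\right) = \frac{1}{\left(2 \cdot 4 + 2 \cdot 7 - \frac{3 \left(-5 + 4\right)^{2}}{2}\right) + 57} \left(-27\right) = \frac{1}{\left(8 + 14 - \frac{3 \left(-1\right)^{2}}{2}\right) + 57} \left(-27\right) = \frac{1}{\left(8 + 14 - \frac{3}{2}\right) + 57} \left(-27\right) = \frac{1}{\frac{41}{2} + 57} \left(-27\right) = \frac{1}{\frac{155}{2}} \left(-27\right) = \frac{2}{155} \left(-27\right) = - \frac{54}{155}$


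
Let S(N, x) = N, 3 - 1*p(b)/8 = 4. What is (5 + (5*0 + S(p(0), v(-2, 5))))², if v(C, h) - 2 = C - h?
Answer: 9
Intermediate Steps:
v(C, h) = 2 + C - h (v(C, h) = 2 + (C - h) = 2 + C - h)
p(b) = -8 (p(b) = 24 - 8*4 = 24 - 32 = -8)
(5 + (5*0 + S(p(0), v(-2, 5))))² = (5 + (5*0 - 8))² = (5 + (0 - 8))² = (5 - 8)² = (-3)² = 9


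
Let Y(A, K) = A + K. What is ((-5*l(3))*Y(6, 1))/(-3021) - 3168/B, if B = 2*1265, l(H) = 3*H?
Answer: -132933/115805 ≈ -1.1479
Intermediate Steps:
B = 2530
((-5*l(3))*Y(6, 1))/(-3021) - 3168/B = ((-15*3)*(6 + 1))/(-3021) - 3168/2530 = (-5*9*7)*(-1/3021) - 3168*1/2530 = -45*7*(-1/3021) - 144/115 = -315*(-1/3021) - 144/115 = 105/1007 - 144/115 = -132933/115805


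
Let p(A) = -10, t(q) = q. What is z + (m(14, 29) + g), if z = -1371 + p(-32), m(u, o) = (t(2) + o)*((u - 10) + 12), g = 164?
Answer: -721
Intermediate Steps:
m(u, o) = (2 + o)*(2 + u) (m(u, o) = (2 + o)*((u - 10) + 12) = (2 + o)*((-10 + u) + 12) = (2 + o)*(2 + u))
z = -1381 (z = -1371 - 10 = -1381)
z + (m(14, 29) + g) = -1381 + ((4 + 2*29 + 2*14 + 29*14) + 164) = -1381 + ((4 + 58 + 28 + 406) + 164) = -1381 + (496 + 164) = -1381 + 660 = -721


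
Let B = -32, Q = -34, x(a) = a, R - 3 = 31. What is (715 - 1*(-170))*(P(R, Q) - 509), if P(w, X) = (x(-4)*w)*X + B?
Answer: 3613455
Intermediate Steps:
R = 34 (R = 3 + 31 = 34)
P(w, X) = -32 - 4*X*w (P(w, X) = (-4*w)*X - 32 = -4*X*w - 32 = -32 - 4*X*w)
(715 - 1*(-170))*(P(R, Q) - 509) = (715 - 1*(-170))*((-32 - 4*(-34)*34) - 509) = (715 + 170)*((-32 + 4624) - 509) = 885*(4592 - 509) = 885*4083 = 3613455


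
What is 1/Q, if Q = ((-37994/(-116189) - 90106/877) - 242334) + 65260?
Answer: -101897753/18053878720018 ≈ -5.6441e-6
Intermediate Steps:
Q = -18053878720018/101897753 (Q = ((-37994*(-1/116189) - 90106*1/877) - 242334) + 65260 = ((37994/116189 - 90106/877) - 242334) + 65260 = (-10436005296/101897753 - 242334) + 65260 = -24703726080798/101897753 + 65260 = -18053878720018/101897753 ≈ -1.7718e+5)
1/Q = 1/(-18053878720018/101897753) = -101897753/18053878720018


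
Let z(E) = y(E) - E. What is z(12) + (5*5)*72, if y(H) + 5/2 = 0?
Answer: 3571/2 ≈ 1785.5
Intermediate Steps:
y(H) = -5/2 (y(H) = -5/2 + 0 = -5/2)
z(E) = -5/2 - E
z(12) + (5*5)*72 = (-5/2 - 1*12) + (5*5)*72 = (-5/2 - 12) + 25*72 = -29/2 + 1800 = 3571/2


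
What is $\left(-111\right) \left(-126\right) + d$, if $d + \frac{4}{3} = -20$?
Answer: $\frac{41894}{3} \approx 13965.0$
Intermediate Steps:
$d = - \frac{64}{3}$ ($d = - \frac{4}{3} - 20 = - \frac{64}{3} \approx -21.333$)
$\left(-111\right) \left(-126\right) + d = \left(-111\right) \left(-126\right) - \frac{64}{3} = 13986 - \frac{64}{3} = \frac{41894}{3}$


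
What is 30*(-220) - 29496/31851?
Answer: -70082032/10617 ≈ -6600.9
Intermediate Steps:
30*(-220) - 29496/31851 = -6600 - 29496*1/31851 = -6600 - 9832/10617 = -70082032/10617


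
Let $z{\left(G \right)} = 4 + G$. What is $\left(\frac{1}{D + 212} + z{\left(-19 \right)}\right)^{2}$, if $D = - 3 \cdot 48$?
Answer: $\frac{1038361}{4624} \approx 224.56$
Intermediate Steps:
$D = -144$ ($D = \left(-1\right) 144 = -144$)
$\left(\frac{1}{D + 212} + z{\left(-19 \right)}\right)^{2} = \left(\frac{1}{-144 + 212} + \left(4 - 19\right)\right)^{2} = \left(\frac{1}{68} - 15\right)^{2} = \left(- \frac{1019}{68}\right)^{2} = \frac{1038361}{4624}$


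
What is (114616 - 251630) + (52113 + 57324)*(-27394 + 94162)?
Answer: 7306752602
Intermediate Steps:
(114616 - 251630) + (52113 + 57324)*(-27394 + 94162) = -137014 + 109437*66768 = -137014 + 7306889616 = 7306752602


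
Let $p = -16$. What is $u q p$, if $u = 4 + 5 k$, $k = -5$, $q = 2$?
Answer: $672$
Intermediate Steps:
$u = -21$ ($u = 4 + 5 \left(-5\right) = 4 - 25 = -21$)
$u q p = \left(-21\right) 2 \left(-16\right) = \left(-42\right) \left(-16\right) = 672$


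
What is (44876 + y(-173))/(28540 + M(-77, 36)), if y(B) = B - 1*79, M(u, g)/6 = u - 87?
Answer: 11156/6889 ≈ 1.6194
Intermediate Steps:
M(u, g) = -522 + 6*u (M(u, g) = 6*(u - 87) = 6*(-87 + u) = -522 + 6*u)
y(B) = -79 + B (y(B) = B - 79 = -79 + B)
(44876 + y(-173))/(28540 + M(-77, 36)) = (44876 + (-79 - 173))/(28540 + (-522 + 6*(-77))) = (44876 - 252)/(28540 + (-522 - 462)) = 44624/(28540 - 984) = 44624/27556 = 44624*(1/27556) = 11156/6889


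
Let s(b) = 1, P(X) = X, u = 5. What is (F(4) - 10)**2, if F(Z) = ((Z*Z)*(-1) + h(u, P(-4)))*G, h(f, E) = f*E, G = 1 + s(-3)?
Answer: 6724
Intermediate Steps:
G = 2 (G = 1 + 1 = 2)
h(f, E) = E*f
F(Z) = -40 - 2*Z**2 (F(Z) = ((Z*Z)*(-1) - 4*5)*2 = (Z**2*(-1) - 20)*2 = (-Z**2 - 20)*2 = (-20 - Z**2)*2 = -40 - 2*Z**2)
(F(4) - 10)**2 = ((-40 - 2*4**2) - 10)**2 = ((-40 - 2*16) - 10)**2 = ((-40 - 32) - 10)**2 = (-72 - 10)**2 = (-82)**2 = 6724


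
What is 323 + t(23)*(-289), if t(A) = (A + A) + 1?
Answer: -13260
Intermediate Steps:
t(A) = 1 + 2*A (t(A) = 2*A + 1 = 1 + 2*A)
323 + t(23)*(-289) = 323 + (1 + 2*23)*(-289) = 323 + (1 + 46)*(-289) = 323 + 47*(-289) = 323 - 13583 = -13260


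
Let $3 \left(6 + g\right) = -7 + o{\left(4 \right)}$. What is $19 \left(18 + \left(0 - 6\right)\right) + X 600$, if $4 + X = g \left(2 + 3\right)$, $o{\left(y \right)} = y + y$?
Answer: $-19172$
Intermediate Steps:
$o{\left(y \right)} = 2 y$
$g = - \frac{17}{3}$ ($g = -6 + \frac{-7 + 2 \cdot 4}{3} = -6 + \frac{-7 + 8}{3} = -6 + \frac{1}{3} \cdot 1 = -6 + \frac{1}{3} = - \frac{17}{3} \approx -5.6667$)
$X = - \frac{97}{3}$ ($X = -4 - \frac{17 \left(2 + 3\right)}{3} = -4 - \frac{85}{3} = - \frac{97}{3} \approx -32.333$)
$19 \left(18 + \left(0 - 6\right)\right) + X 600 = 19 \left(18 + \left(0 - 6\right)\right) - 19400 = 19 \left(18 - 6\right) - 19400 = 19 \cdot 12 - 19400 = 228 - 19400 = -19172$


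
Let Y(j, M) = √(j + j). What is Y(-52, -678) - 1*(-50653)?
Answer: 50653 + 2*I*√26 ≈ 50653.0 + 10.198*I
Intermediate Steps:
Y(j, M) = √2*√j (Y(j, M) = √(2*j) = √2*√j)
Y(-52, -678) - 1*(-50653) = √2*√(-52) - 1*(-50653) = √2*(2*I*√13) + 50653 = 2*I*√26 + 50653 = 50653 + 2*I*√26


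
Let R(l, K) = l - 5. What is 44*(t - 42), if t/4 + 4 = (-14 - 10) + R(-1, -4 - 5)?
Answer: -7832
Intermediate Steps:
R(l, K) = -5 + l
t = -136 (t = -16 + 4*((-14 - 10) + (-5 - 1)) = -16 + 4*(-24 - 6) = -16 + 4*(-30) = -16 - 120 = -136)
44*(t - 42) = 44*(-136 - 42) = 44*(-178) = -7832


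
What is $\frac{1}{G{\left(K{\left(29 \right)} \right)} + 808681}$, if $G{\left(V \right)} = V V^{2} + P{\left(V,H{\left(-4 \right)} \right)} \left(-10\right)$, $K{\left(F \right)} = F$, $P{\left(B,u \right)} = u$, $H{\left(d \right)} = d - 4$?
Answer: $\frac{1}{833150} \approx 1.2003 \cdot 10^{-6}$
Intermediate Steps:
$H{\left(d \right)} = -4 + d$
$G{\left(V \right)} = 80 + V^{3}$ ($G{\left(V \right)} = V V^{2} + \left(-4 - 4\right) \left(-10\right) = V^{3} - -80 = V^{3} + 80 = 80 + V^{3}$)
$\frac{1}{G{\left(K{\left(29 \right)} \right)} + 808681} = \frac{1}{\left(80 + 29^{3}\right) + 808681} = \frac{1}{\left(80 + 24389\right) + 808681} = \frac{1}{24469 + 808681} = \frac{1}{833150}$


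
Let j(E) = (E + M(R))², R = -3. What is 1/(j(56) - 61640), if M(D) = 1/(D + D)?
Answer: -36/2106815 ≈ -1.7087e-5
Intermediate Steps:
M(D) = 1/(2*D)
j(E) = (-⅙ + E)² (j(E) = (E + (½)/(-3))² = (E + (½)*(-⅓))² = (E - ⅙)² = (-⅙ + E)²)
1/(j(56) - 61640) = 1/((-1 + 6*56)²/36 - 61640) = 1/((-1 + 336)²/36 - 61640) = 1/((1/36)*335² - 61640) = 1/((1/36)*112225 - 61640) = 1/(112225/36 - 61640) = 1/(-2106815/36) = -36/2106815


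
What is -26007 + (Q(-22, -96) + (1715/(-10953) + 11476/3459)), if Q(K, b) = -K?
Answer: -328119680384/12628809 ≈ -25982.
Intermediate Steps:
-26007 + (Q(-22, -96) + (1715/(-10953) + 11476/3459)) = -26007 + (-1*(-22) + (1715/(-10953) + 11476/3459)) = -26007 + (22 + (1715*(-1/10953) + 11476*(1/3459))) = -26007 + (22 + (-1715/10953 + 11476/3459)) = -26007 + (22 + 39921481/12628809) = -26007 + 317755279/12628809 = -328119680384/12628809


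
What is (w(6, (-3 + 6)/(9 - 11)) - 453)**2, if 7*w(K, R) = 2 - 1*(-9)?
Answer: 9985600/49 ≈ 2.0379e+5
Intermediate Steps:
w(K, R) = 11/7 (w(K, R) = (2 - 1*(-9))/7 = (2 + 9)/7 = (1/7)*11 = 11/7)
(w(6, (-3 + 6)/(9 - 11)) - 453)**2 = (11/7 - 453)**2 = (-3160/7)**2 = 9985600/49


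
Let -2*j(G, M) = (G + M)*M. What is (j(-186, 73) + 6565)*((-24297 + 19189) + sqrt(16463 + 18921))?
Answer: -54601966 + 21379*sqrt(8846) ≈ -5.2591e+7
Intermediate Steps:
j(G, M) = -M*(G + M)/2 (j(G, M) = -(G + M)*M/2 = -M*(G + M)/2)
(j(-186, 73) + 6565)*((-24297 + 19189) + sqrt(16463 + 18921)) = (-1/2*73*(-186 + 73) + 6565)*((-24297 + 19189) + sqrt(16463 + 18921)) = (-1/2*73*(-113) + 6565)*(-5108 + sqrt(35384)) = (8249/2 + 6565)*(-5108 + 2*sqrt(8846)) = 21379*(-5108 + 2*sqrt(8846))/2 = -54601966 + 21379*sqrt(8846)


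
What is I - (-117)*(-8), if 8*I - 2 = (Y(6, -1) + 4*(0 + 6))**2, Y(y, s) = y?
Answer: -3293/4 ≈ -823.25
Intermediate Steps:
I = 451/4 (I = 1/4 + (6 + 4*(0 + 6))**2/8 = 1/4 + (6 + 4*6)**2/8 = 1/4 + (6 + 24)**2/8 = 1/4 + (1/8)*30**2 = 1/4 + (1/8)*900 = 1/4 + 225/2 = 451/4 ≈ 112.75)
I - (-117)*(-8) = 451/4 - (-117)*(-8) = 451/4 - 117*8 = 451/4 - 936 = -3293/4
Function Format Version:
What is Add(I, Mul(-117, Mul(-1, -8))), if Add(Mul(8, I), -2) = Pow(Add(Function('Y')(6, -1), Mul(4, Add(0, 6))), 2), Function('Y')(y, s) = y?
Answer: Rational(-3293, 4) ≈ -823.25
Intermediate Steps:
I = Rational(451, 4) (I = Add(Rational(1, 4), Mul(Rational(1, 8), Pow(Add(6, Mul(4, Add(0, 6))), 2))) = Add(Rational(1, 4), Mul(Rational(1, 8), Pow(Add(6, Mul(4, 6)), 2))) = Add(Rational(1, 4), Mul(Rational(1, 8), Pow(Add(6, 24), 2))) = Add(Rational(1, 4), Mul(Rational(1, 8), Pow(30, 2))) = Add(Rational(1, 4), Mul(Rational(1, 8), 900)) = Add(Rational(1, 4), Rational(225, 2)) = Rational(451, 4) ≈ 112.75)
Add(I, Mul(-117, Mul(-1, -8))) = Add(Rational(451, 4), Mul(-117, Mul(-1, -8))) = Add(Rational(451, 4), Mul(-117, 8)) = Add(Rational(451, 4), -936) = Rational(-3293, 4)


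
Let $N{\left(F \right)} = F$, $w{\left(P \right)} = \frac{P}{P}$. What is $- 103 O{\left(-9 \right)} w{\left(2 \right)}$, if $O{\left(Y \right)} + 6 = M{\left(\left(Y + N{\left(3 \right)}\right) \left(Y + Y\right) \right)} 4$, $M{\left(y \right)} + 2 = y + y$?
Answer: $-87550$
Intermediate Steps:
$w{\left(P \right)} = 1$
$M{\left(y \right)} = -2 + 2 y$ ($M{\left(y \right)} = -2 + \left(y + y\right) = -2 + 2 y$)
$O{\left(Y \right)} = -14 + 16 Y \left(3 + Y\right)$ ($O{\left(Y \right)} = -6 + \left(-2 + 2 \left(Y + 3\right) \left(Y + Y\right)\right) 4 = -6 + \left(-2 + 2 \left(3 + Y\right) 2 Y\right) 4 = -6 + \left(-2 + 2 \cdot 2 Y \left(3 + Y\right)\right) 4 = -6 + \left(-2 + 4 Y \left(3 + Y\right)\right) 4 = -6 + \left(-8 + 16 Y \left(3 + Y\right)\right) = -14 + 16 Y \left(3 + Y\right)$)
$- 103 O{\left(-9 \right)} w{\left(2 \right)} = - 103 \left(-14 + 16 \left(-9\right) \left(3 - 9\right)\right) 1 = - 103 \left(-14 + 16 \left(-9\right) \left(-6\right)\right) 1 = - 103 \left(-14 + 864\right) 1 = \left(-103\right) 850 \cdot 1 = \left(-87550\right) 1 = -87550$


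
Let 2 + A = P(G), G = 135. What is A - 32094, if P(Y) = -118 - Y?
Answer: -32349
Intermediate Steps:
A = -255 (A = -2 + (-118 - 1*135) = -2 + (-118 - 135) = -2 - 253 = -255)
A - 32094 = -255 - 32094 = -32349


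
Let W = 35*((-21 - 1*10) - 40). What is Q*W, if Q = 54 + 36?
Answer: -223650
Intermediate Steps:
W = -2485 (W = 35*((-21 - 10) - 40) = 35*(-31 - 40) = 35*(-71) = -2485)
Q = 90
Q*W = 90*(-2485) = -223650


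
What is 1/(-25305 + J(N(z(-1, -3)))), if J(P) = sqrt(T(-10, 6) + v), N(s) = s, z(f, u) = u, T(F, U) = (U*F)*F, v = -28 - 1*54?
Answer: -3615/91477501 - sqrt(518)/640342507 ≈ -3.9553e-5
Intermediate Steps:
v = -82 (v = -28 - 54 = -82)
T(F, U) = U*F**2 (T(F, U) = (F*U)*F = U*F**2)
J(P) = sqrt(518) (J(P) = sqrt(6*(-10)**2 - 82) = sqrt(6*100 - 82) = sqrt(600 - 82) = sqrt(518))
1/(-25305 + J(N(z(-1, -3)))) = 1/(-25305 + sqrt(518))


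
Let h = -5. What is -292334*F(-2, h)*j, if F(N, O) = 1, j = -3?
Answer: 877002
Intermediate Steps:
-292334*F(-2, h)*j = -292334*(-3) = 877002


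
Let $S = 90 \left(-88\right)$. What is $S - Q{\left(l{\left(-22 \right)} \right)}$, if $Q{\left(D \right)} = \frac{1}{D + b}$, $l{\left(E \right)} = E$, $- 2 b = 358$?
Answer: $- \frac{1591919}{201} \approx -7920.0$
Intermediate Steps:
$b = -179$ ($b = \left(- \frac{1}{2}\right) 358 = -179$)
$Q{\left(D \right)} = \frac{1}{-179 + D}$ ($Q{\left(D \right)} = \frac{1}{D - 179} = \frac{1}{-179 + D}$)
$S = -7920$
$S - Q{\left(l{\left(-22 \right)} \right)} = -7920 - \frac{1}{-179 - 22} = -7920 - \frac{1}{-201} = -7920 - - \frac{1}{201} = -7920 + \frac{1}{201} = - \frac{1591919}{201}$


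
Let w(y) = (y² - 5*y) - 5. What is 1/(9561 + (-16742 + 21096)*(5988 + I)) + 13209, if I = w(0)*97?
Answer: 316614750208/23969623 ≈ 13209.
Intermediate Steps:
w(y) = -5 + y² - 5*y
I = -485 (I = (-5 + 0² - 5*0)*97 = (-5 + 0 + 0)*97 = -5*97 = -485)
1/(9561 + (-16742 + 21096)*(5988 + I)) + 13209 = 1/(9561 + (-16742 + 21096)*(5988 - 485)) + 13209 = 1/(9561 + 4354*5503) + 13209 = 1/(9561 + 23960062) + 13209 = 1/23969623 + 13209 = 316614750208/23969623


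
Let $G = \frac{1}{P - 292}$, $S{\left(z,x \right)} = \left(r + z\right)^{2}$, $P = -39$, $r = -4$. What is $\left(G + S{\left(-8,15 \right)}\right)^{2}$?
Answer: $\frac{2271761569}{109561} \approx 20735.0$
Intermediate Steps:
$S{\left(z,x \right)} = \left(-4 + z\right)^{2}$
$G = - \frac{1}{331}$ ($G = \frac{1}{-39 - 292} = \frac{1}{-331} = - \frac{1}{331} \approx -0.0030211$)
$\left(G + S{\left(-8,15 \right)}\right)^{2} = \left(- \frac{1}{331} + \left(-4 - 8\right)^{2}\right)^{2} = \left(- \frac{1}{331} + \left(-12\right)^{2}\right)^{2} = \left(- \frac{1}{331} + 144\right)^{2} = \left(\frac{47663}{331}\right)^{2} = \frac{2271761569}{109561}$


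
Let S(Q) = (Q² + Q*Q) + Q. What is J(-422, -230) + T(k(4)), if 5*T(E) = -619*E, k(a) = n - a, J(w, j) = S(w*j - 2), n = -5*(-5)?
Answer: 94203025931/5 ≈ 1.8841e+10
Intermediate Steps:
S(Q) = Q + 2*Q² (S(Q) = (Q² + Q²) + Q = 2*Q² + Q = Q + 2*Q²)
n = 25
J(w, j) = (-3 + 2*j*w)*(-2 + j*w) (J(w, j) = (w*j - 2)*(1 + 2*(w*j - 2)) = (j*w - 2)*(1 + 2*(j*w - 2)) = (-2 + j*w)*(1 + 2*(-2 + j*w)) = (-2 + j*w)*(1 + (-4 + 2*j*w)) = (-2 + j*w)*(-3 + 2*j*w) = (-3 + 2*j*w)*(-2 + j*w))
k(a) = 25 - a
T(E) = -619*E/5 (T(E) = (-619*E)/5 = -619*E/5)
J(-422, -230) + T(k(4)) = (-3 + 2*(-230)*(-422))*(-2 - 230*(-422)) - 619*(25 - 1*4)/5 = (-3 + 194120)*(-2 + 97060) - 619*(25 - 4)/5 = 194117*97058 - 619/5*21 = 18840607786 - 12999/5 = 94203025931/5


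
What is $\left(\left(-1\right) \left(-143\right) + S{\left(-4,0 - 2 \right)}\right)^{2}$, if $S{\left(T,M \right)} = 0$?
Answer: $20449$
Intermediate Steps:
$\left(\left(-1\right) \left(-143\right) + S{\left(-4,0 - 2 \right)}\right)^{2} = \left(\left(-1\right) \left(-143\right) + 0\right)^{2} = \left(143 + 0\right)^{2} = 143^{2} = 20449$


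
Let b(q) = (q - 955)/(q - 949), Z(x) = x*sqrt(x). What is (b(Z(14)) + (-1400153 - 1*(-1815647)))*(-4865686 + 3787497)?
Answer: -402223905115784801/897857 - 90567876*sqrt(14)/897857 ≈ -4.4798e+11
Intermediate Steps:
Z(x) = x**(3/2)
b(q) = (-955 + q)/(-949 + q)
(b(Z(14)) + (-1400153 - 1*(-1815647)))*(-4865686 + 3787497) = ((-955 + 14**(3/2))/(-949 + 14**(3/2)) + (-1400153 - 1*(-1815647)))*(-4865686 + 3787497) = ((-955 + 14*sqrt(14))/(-949 + 14*sqrt(14)) + (-1400153 + 1815647))*(-1078189) = ((-955 + 14*sqrt(14))/(-949 + 14*sqrt(14)) + 415494)*(-1078189) = (415494 + (-955 + 14*sqrt(14))/(-949 + 14*sqrt(14)))*(-1078189) = -447981060366 - 1078189*(-955 + 14*sqrt(14))/(-949 + 14*sqrt(14))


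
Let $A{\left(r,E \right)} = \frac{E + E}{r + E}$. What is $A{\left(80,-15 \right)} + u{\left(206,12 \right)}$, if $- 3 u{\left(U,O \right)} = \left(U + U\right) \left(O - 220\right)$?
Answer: $\frac{1114030}{39} \approx 28565.0$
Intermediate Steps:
$u{\left(U,O \right)} = - \frac{2 U \left(-220 + O\right)}{3}$ ($u{\left(U,O \right)} = - \frac{\left(U + U\right) \left(O - 220\right)}{3} = - \frac{2 U \left(-220 + O\right)}{3}$)
$A{\left(r,E \right)} = \frac{2 E}{E + r}$
$A{\left(80,-15 \right)} + u{\left(206,12 \right)} = 2 \left(-15\right) \frac{1}{-15 + 80} + \frac{2}{3} \cdot 206 \left(220 - 12\right) = 2 \left(-15\right) \frac{1}{65} + \frac{2}{3} \cdot 206 \left(220 - 12\right) = 2 \left(-15\right) \frac{1}{65} + \frac{2}{3} \cdot 206 \cdot 208 = - \frac{6}{13} + \frac{85696}{3} = \frac{1114030}{39}$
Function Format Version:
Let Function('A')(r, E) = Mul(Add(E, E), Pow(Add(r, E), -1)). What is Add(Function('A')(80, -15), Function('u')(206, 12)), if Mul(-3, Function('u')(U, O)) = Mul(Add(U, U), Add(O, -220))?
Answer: Rational(1114030, 39) ≈ 28565.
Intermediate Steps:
Function('u')(U, O) = Mul(Rational(-2, 3), U, Add(-220, O)) (Function('u')(U, O) = Mul(Rational(-1, 3), Mul(Add(U, U), Add(O, -220))) = Mul(Rational(-1, 3), Mul(Mul(2, U), Add(-220, O))) = Mul(Rational(-1, 3), Mul(2, U, Add(-220, O))) = Mul(Rational(-2, 3), U, Add(-220, O)))
Function('A')(r, E) = Mul(2, E, Pow(Add(E, r), -1)) (Function('A')(r, E) = Mul(Mul(2, E), Pow(Add(E, r), -1)) = Mul(2, E, Pow(Add(E, r), -1)))
Add(Function('A')(80, -15), Function('u')(206, 12)) = Add(Mul(2, -15, Pow(Add(-15, 80), -1)), Mul(Rational(2, 3), 206, Add(220, Mul(-1, 12)))) = Add(Mul(2, -15, Pow(65, -1)), Mul(Rational(2, 3), 206, Add(220, -12))) = Add(Mul(2, -15, Rational(1, 65)), Mul(Rational(2, 3), 206, 208)) = Add(Rational(-6, 13), Rational(85696, 3)) = Rational(1114030, 39)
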